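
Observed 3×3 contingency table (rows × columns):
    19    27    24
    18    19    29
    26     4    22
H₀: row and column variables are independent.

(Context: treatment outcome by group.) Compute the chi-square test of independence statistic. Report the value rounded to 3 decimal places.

test statistic = 17.612

Row totals [70, 66, 52], col totals [63, 50, 75], n=188
χ² = (19−23.46)²/23.46 + (27−18.62)²/18.62 + (24−27.93)²/27.93 + (18−22.12)²/22.12 + (19−17.55)²/17.55 + (29−26.33)²/26.33 + (26−17.43)²/17.43 + (4−13.83)²/13.83 + (22−20.74)²/20.74 = 17.6118
df = 4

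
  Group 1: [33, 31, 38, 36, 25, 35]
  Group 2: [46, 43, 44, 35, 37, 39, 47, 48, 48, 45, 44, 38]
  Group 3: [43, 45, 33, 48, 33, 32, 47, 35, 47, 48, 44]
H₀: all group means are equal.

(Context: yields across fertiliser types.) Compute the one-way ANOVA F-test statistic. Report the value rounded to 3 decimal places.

Group means [33.00, 42.83, 41.36], grand mean 40.241
SSB = Σnᵢ(x̄ᵢ−x̄)² = 409.098; SSW = ΣΣ(x−x̄ᵢ)² = 770.212
MSB = 409.098/2 = 204.5491; MSW = 770.212/26 = 29.6235
F = MSB/MSW = 6.9050
df = (2, 26)

test statistic = 6.905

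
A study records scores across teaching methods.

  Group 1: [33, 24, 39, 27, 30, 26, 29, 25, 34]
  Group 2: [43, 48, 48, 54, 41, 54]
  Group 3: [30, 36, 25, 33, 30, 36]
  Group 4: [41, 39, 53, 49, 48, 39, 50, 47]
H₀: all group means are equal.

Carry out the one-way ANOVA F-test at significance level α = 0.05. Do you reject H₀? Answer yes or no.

reject H₀: yes

Group means [29.67, 48.00, 31.67, 45.75], grand mean 38.310
SSB = Σnᵢ(x̄ᵢ−x̄)² = 1943.374; SSW = ΣΣ(x−x̄ᵢ)² = 628.833
MSB = 1943.374/3 = 647.7912; MSW = 628.833/25 = 25.1533
F = MSB/MSW = 25.7537
df = (3, 25)
p-value (upper-tail) = 0.00000
At α=0.05: p < α → reject H₀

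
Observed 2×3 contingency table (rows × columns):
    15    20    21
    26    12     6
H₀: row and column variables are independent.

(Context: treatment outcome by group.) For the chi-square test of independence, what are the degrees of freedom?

df = (r−1)(c−1) = (2−1)·(3−1) = 2

degrees of freedom = 2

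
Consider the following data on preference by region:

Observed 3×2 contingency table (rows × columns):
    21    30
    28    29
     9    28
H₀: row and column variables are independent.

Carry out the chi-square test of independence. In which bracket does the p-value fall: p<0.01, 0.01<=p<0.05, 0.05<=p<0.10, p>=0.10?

Row totals [51, 57, 37], col totals [58, 87], n=145
χ² = (21−20.40)²/20.40 + (30−30.60)²/30.60 + (28−22.80)²/22.80 + (29−34.20)²/34.20 + (9−14.80)²/14.80 + (28−22.20)²/22.20 = 5.7943
df = 2
p-value (upper-tail) = 0.05518
→ bracket: 0.05<=p<0.10

p-value bracket: 0.05<=p<0.10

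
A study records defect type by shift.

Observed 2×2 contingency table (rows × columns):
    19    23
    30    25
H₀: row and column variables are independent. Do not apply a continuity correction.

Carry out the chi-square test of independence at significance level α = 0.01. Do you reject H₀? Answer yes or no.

reject H₀: no

Row totals [42, 55], col totals [49, 48], n=97
χ² = (19−21.22)²/21.22 + (23−20.78)²/20.78 + (30−27.78)²/27.78 + (25−27.22)²/27.22 = 0.8253
df = 1
p-value (upper-tail) = 0.36364
At α=0.01: p ≥ α → fail to reject H₀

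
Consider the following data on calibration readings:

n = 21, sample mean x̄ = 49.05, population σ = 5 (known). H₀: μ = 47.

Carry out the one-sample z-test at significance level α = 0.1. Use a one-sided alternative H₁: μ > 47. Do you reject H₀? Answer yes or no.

SE = σ/√n = 5/√21 = 1.0911
z = (x̄−μ₀)/SE = (49.05−47)/1.0911 = 1.8789
p-value (one-sided, H₁ greater) = 0.03013
At α=0.1: p < α → reject H₀

reject H₀: yes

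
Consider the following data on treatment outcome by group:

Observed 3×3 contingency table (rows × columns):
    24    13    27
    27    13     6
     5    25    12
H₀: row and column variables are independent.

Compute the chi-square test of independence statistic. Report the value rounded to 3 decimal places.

test statistic = 32.930

Row totals [64, 46, 42], col totals [56, 51, 45], n=152
χ² = (24−23.58)²/23.58 + (13−21.47)²/21.47 + (27−18.95)²/18.95 + (27−16.95)²/16.95 + (13−15.43)²/15.43 + (6−13.62)²/13.62 + (5−15.47)²/15.47 + (25−14.09)²/14.09 + (12−12.43)²/12.43 = 32.9300
df = 4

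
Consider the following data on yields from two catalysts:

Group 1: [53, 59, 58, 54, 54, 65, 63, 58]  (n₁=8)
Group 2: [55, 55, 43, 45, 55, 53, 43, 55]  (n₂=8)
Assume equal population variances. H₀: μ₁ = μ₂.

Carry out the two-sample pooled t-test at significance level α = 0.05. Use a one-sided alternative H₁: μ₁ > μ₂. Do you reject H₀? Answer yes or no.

reject H₀: yes

x̄₁=58.000, s₁=4.342, n₁=8
x̄₂=50.500, s₂=5.732, n₂=8
s_p² = [7·4.342² + 7·5.732²]/14 = 25.8571
SE = √(s_p²·(1/8+1/8)) = 2.5425
t = (58.000−50.500)/2.5425 = 2.9499
df = 14
p-value (one-sided, H₁ greater) = 0.00527
At α=0.05: p < α → reject H₀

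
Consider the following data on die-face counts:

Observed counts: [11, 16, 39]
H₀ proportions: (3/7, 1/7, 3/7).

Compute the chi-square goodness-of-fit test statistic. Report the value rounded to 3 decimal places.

test statistic = 19.202

n = 66; E_i = n·p_i = [28.29, 9.43, 28.29]
χ² = (11−28.29)²/28.29 + (16−9.43)²/9.43 + (39−28.29)²/28.29 = 19.2020
df = 2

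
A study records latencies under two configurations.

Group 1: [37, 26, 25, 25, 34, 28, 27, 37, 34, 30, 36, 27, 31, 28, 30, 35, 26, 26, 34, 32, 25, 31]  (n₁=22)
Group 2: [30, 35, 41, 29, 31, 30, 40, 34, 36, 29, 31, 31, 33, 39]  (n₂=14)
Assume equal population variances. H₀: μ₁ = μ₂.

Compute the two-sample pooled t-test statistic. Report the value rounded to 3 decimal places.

x̄₁=30.182, s₁=4.148, n₁=22
x̄₂=33.500, s₂=4.128, n₂=14
s_p² = [21·4.148² + 13·4.128²]/34 = 17.1404
SE = √(s_p²·(1/22+1/14)) = 1.4154
t = (30.182−33.500)/1.4154 = -2.3443
df = 34

test statistic = -2.344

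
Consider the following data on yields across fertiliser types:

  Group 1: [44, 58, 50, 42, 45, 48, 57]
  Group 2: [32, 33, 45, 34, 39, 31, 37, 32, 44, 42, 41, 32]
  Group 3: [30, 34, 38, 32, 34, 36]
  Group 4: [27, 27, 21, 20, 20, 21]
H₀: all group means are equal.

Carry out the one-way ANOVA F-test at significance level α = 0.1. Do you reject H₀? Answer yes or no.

reject H₀: yes

Group means [49.14, 36.83, 34.00, 22.67], grand mean 36.323
SSB = Σnᵢ(x̄ᵢ−x̄)² = 2304.917; SSW = ΣΣ(x−x̄ᵢ)² = 627.857
MSB = 2304.917/3 = 768.3057; MSW = 627.857/27 = 23.2540
F = MSB/MSW = 33.0398
df = (3, 27)
p-value (upper-tail) = 0.00000
At α=0.1: p < α → reject H₀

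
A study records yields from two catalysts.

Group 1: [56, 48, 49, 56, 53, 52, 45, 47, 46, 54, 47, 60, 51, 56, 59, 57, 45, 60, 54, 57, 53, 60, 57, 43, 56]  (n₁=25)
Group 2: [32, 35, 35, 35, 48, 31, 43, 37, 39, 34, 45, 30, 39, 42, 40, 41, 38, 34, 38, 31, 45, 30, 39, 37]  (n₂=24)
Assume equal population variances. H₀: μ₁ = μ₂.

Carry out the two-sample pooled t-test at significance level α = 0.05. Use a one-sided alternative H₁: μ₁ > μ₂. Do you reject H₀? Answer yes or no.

reject H₀: yes

x̄₁=52.840, s₁=5.257, n₁=25
x̄₂=37.417, s₂=4.977, n₂=24
s_p² = [24·5.257² + 23·4.977²]/47 = 26.2382
SE = √(s_p²·(1/25+1/24)) = 1.4638
t = (52.840−37.417)/1.4638 = 10.5363
df = 47
p-value (one-sided, H₁ greater) = 0.00000
At α=0.05: p < α → reject H₀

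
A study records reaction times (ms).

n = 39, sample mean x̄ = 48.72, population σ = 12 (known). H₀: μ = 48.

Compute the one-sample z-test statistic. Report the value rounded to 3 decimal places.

SE = σ/√n = 12/√39 = 1.9215
z = (x̄−μ₀)/SE = (48.72−48)/1.9215 = 0.3747

test statistic = 0.375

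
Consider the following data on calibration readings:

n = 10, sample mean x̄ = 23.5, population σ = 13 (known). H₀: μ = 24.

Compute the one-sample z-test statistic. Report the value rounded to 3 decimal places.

SE = σ/√n = 13/√10 = 4.1110
z = (x̄−μ₀)/SE = (23.5−24)/4.1110 = -0.1216

test statistic = -0.122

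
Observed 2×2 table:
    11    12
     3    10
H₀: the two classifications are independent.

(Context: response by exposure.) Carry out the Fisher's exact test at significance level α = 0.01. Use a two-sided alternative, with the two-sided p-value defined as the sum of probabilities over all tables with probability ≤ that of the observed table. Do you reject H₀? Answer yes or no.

Margins: r₁=23, r₂=13, c₁=14, c₂=22, n=36
p_obs = C(23,11)·C(13,3)/C(36,14); sum pmf over tables with pmf ≤ p_obs
p-value (two-sided) = 0.17504
At α=0.01: p ≥ α → fail to reject H₀

reject H₀: no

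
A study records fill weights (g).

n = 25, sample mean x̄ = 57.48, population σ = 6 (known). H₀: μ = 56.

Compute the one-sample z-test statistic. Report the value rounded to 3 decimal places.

test statistic = 1.233

SE = σ/√n = 6/√25 = 1.2000
z = (x̄−μ₀)/SE = (57.48−56)/1.2000 = 1.2333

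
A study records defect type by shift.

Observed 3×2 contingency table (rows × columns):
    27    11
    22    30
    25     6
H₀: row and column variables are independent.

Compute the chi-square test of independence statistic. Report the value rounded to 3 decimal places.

Row totals [38, 52, 31], col totals [74, 47], n=121
χ² = (27−23.24)²/23.24 + (11−14.76)²/14.76 + (22−31.80)²/31.80 + (30−20.20)²/20.20 + (25−18.96)²/18.96 + (6−12.04)²/12.04 = 14.3000
df = 2

test statistic = 14.300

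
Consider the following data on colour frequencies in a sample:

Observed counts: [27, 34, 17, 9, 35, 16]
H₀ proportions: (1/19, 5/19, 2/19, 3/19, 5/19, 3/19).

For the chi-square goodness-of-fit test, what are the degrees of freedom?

df = k − 1 = 6 − 1 = 5

degrees of freedom = 5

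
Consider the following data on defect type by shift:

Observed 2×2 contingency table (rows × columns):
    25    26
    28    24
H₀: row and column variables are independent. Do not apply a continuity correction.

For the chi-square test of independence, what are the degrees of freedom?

df = (r−1)(c−1) = (2−1)·(2−1) = 1

degrees of freedom = 1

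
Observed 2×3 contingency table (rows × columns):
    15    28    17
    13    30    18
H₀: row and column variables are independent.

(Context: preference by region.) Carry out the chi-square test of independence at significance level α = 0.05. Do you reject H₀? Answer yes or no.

Row totals [60, 61], col totals [28, 58, 35], n=121
χ² = (15−13.88)²/13.88 + (28−28.76)²/28.76 + (17−17.36)²/17.36 + (13−14.12)²/14.12 + (30−29.24)²/29.24 + (18−17.64)²/17.64 = 0.2321
df = 2
p-value (upper-tail) = 0.89041
At α=0.05: p ≥ α → fail to reject H₀

reject H₀: no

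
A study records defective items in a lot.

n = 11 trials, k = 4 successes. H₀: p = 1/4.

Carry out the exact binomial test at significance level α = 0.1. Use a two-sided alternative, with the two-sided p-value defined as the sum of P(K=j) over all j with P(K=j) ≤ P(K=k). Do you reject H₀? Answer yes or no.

reject H₀: no

Exact binomial: n=11, k=4, p₀=1/4=0.2500
P(X=j) = C(n,j)·p₀^j·(1−p₀)^(n−j); p = Σ P(X=j) over j with P(X=j) ≤ P(X=4)
p-value (two-sided) = 0.48379
At α=0.1: p ≥ α → fail to reject H₀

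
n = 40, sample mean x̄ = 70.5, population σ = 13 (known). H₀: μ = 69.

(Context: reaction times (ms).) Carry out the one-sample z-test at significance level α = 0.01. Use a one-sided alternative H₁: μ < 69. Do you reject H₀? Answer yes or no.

reject H₀: no

SE = σ/√n = 13/√40 = 2.0555
z = (x̄−μ₀)/SE = (70.5−69)/2.0555 = 0.7298
p-value (one-sided, H₁ less) = 0.76723
At α=0.01: p ≥ α → fail to reject H₀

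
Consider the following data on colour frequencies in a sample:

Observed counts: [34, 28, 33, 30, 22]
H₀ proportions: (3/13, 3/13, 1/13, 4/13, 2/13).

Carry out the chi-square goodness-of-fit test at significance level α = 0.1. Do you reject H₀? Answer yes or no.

reject H₀: yes

n = 147; E_i = n·p_i = [33.92, 33.92, 11.31, 45.23, 22.62]
χ² = (34−33.92)²/33.92 + (28−33.92)²/33.92 + (33−11.31)²/11.31 + (30−45.23)²/45.23 + (22−22.62)²/22.62 = 47.7937
df = 4
p-value (upper-tail) = 0.00000
At α=0.1: p < α → reject H₀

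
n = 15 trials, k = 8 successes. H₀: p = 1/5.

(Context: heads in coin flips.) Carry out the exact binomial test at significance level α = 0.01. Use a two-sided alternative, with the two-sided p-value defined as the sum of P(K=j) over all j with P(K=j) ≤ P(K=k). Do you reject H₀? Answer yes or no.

Exact binomial: n=15, k=8, p₀=1/5=0.2000
P(X=j) = C(n,j)·p₀^j·(1−p₀)^(n−j); p = Σ P(X=j) over j with P(X=j) ≤ P(X=8)
p-value (two-sided) = 0.00424
At α=0.01: p < α → reject H₀

reject H₀: yes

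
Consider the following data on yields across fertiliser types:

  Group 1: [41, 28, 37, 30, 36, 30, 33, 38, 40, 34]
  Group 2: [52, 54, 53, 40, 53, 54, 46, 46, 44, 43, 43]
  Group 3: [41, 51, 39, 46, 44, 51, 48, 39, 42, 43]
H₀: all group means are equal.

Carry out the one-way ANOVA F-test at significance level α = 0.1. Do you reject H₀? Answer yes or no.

reject H₀: yes

Group means [34.70, 48.00, 44.40], grand mean 42.548
SSB = Σnᵢ(x̄ᵢ−x̄)² = 977.177; SSW = ΣΣ(x−x̄ᵢ)² = 634.500
MSB = 977.177/2 = 488.5887; MSW = 634.500/28 = 22.6607
F = MSB/MSW = 21.5610
df = (2, 28)
p-value (upper-tail) = 0.00000
At α=0.1: p < α → reject H₀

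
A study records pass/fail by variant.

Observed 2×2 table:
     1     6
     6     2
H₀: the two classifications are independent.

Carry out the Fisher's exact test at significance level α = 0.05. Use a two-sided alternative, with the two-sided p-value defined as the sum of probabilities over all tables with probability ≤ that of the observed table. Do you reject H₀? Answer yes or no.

Margins: r₁=7, r₂=8, c₁=7, c₂=8, n=15
p_obs = C(7,1)·C(8,6)/C(15,7); sum pmf over tables with pmf ≤ p_obs
p-value (two-sided) = 0.04056
At α=0.05: p < α → reject H₀

reject H₀: yes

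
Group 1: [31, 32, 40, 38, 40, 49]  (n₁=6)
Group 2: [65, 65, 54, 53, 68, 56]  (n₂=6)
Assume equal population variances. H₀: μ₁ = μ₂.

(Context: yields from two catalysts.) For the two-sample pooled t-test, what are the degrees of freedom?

degrees of freedom = 10

df = n₁ + n₂ − 2 = 6 + 6 − 2 = 10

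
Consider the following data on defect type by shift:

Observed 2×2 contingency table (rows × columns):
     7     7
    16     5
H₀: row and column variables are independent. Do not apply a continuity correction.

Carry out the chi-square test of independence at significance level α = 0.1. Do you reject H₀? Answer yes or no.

Row totals [14, 21], col totals [23, 12], n=35
χ² = (7−9.20)²/9.20 + (7−4.80)²/4.80 + (16−13.80)²/13.80 + (5−7.20)²/7.20 = 2.5574
df = 1
p-value (upper-tail) = 0.10978
At α=0.1: p ≥ α → fail to reject H₀

reject H₀: no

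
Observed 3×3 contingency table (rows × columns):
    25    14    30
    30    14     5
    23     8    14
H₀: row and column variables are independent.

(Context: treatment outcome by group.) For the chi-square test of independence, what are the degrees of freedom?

df = (r−1)(c−1) = (3−1)·(3−1) = 4

degrees of freedom = 4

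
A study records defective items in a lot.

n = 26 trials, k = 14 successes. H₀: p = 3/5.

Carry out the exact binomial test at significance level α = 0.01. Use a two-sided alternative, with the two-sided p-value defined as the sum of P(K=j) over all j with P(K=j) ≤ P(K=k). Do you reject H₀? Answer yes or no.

reject H₀: no

Exact binomial: n=26, k=14, p₀=3/5=0.6000
P(X=j) = C(n,j)·p₀^j·(1−p₀)^(n−j); p = Σ P(X=j) over j with P(X=j) ≤ P(X=14)
p-value (two-sided) = 0.55186
At α=0.01: p ≥ α → fail to reject H₀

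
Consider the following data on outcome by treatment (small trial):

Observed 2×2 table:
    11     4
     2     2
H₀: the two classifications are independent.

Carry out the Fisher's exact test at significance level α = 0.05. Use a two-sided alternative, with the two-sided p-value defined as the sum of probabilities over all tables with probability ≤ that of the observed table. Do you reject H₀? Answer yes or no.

Margins: r₁=15, r₂=4, c₁=13, c₂=6, n=19
p_obs = C(15,11)·C(4,2)/C(19,13); sum pmf over tables with pmf ≤ p_obs
p-value (two-sided) = 0.55728
At α=0.05: p ≥ α → fail to reject H₀

reject H₀: no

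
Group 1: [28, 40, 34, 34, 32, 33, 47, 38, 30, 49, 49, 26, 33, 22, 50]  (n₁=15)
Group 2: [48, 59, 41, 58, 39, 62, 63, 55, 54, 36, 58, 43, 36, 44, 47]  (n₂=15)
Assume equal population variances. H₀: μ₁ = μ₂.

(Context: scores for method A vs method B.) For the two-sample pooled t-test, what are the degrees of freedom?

df = n₁ + n₂ − 2 = 15 + 15 − 2 = 28

degrees of freedom = 28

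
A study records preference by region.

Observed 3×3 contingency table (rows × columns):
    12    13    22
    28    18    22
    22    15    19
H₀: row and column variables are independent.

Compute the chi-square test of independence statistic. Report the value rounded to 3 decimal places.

test statistic = 3.870

Row totals [47, 68, 56], col totals [62, 46, 63], n=171
χ² = (12−17.04)²/17.04 + (13−12.64)²/12.64 + (22−17.32)²/17.32 + (28−24.65)²/24.65 + (18−18.29)²/18.29 + (22−25.05)²/25.05 + (22−20.30)²/20.30 + (15−15.06)²/15.06 + (19−20.63)²/20.63 = 3.8698
df = 4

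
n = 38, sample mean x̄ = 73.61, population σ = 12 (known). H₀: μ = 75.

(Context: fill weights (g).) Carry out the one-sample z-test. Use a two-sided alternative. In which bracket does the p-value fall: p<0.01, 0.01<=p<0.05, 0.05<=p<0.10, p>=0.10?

SE = σ/√n = 12/√38 = 1.9467
z = (x̄−μ₀)/SE = (73.61−75)/1.9467 = -0.7140
p-value (two-sided) = 0.47520
→ bracket: p>=0.10

p-value bracket: p>=0.10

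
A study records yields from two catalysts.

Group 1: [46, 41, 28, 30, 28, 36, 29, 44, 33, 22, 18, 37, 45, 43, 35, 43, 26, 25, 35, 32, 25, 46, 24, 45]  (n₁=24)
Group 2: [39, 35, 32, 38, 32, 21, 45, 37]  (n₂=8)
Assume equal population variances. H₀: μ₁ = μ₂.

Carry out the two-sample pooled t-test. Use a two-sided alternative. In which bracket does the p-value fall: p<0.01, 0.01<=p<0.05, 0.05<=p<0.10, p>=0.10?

p-value bracket: p>=0.10

x̄₁=34.000, s₁=8.597, n₁=24
x̄₂=34.875, s₂=6.999, n₂=8
s_p² = [23·8.597² + 7·6.999²]/30 = 68.0958
SE = √(s_p²·(1/24+1/8)) = 3.3689
t = (34.000−34.875)/3.3689 = -0.2597
df = 30
p-value (two-sided) = 0.79685
→ bracket: p>=0.10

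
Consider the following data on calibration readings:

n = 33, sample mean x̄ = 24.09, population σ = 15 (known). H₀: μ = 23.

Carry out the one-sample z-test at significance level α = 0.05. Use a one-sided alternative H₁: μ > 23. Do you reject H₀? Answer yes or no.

SE = σ/√n = 15/√33 = 2.6112
z = (x̄−μ₀)/SE = (24.09−23)/2.6112 = 0.4174
p-value (one-sided, H₁ greater) = 0.33818
At α=0.05: p ≥ α → fail to reject H₀

reject H₀: no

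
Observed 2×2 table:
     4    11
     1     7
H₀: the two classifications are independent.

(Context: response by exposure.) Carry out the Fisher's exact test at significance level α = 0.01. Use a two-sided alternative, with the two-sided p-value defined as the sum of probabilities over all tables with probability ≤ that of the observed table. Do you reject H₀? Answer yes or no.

Margins: r₁=15, r₂=8, c₁=5, c₂=18, n=23
p_obs = C(15,4)·C(8,1)/C(23,5); sum pmf over tables with pmf ≤ p_obs
p-value (two-sided) = 0.62139
At α=0.01: p ≥ α → fail to reject H₀

reject H₀: no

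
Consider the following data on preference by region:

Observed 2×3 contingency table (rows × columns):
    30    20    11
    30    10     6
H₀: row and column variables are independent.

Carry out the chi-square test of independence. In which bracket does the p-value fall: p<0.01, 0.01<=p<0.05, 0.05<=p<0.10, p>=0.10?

p-value bracket: p>=0.10

Row totals [61, 46], col totals [60, 30, 17], n=107
χ² = (30−34.21)²/34.21 + (20−17.10)²/17.10 + (11−9.69)²/9.69 + (30−25.79)²/25.79 + (10−12.90)²/12.90 + (6−7.31)²/7.31 = 2.7553
df = 2
p-value (upper-tail) = 0.25217
→ bracket: p>=0.10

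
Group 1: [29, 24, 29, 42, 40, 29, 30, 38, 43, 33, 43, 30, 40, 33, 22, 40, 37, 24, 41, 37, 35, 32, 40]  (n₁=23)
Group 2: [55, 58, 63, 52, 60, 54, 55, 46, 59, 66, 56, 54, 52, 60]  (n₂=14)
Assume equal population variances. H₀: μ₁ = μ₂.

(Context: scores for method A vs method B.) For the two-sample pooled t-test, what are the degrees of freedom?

df = n₁ + n₂ − 2 = 23 + 14 − 2 = 35

degrees of freedom = 35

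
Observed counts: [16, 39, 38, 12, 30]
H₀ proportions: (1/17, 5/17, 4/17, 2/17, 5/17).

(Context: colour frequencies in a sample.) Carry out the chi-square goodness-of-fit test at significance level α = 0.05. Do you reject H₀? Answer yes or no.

n = 135; E_i = n·p_i = [7.94, 39.71, 31.76, 15.88, 39.71]
χ² = (16−7.94)²/7.94 + (39−39.71)²/39.71 + (38−31.76)²/31.76 + (12−15.88)²/15.88 + (30−39.71)²/39.71 = 12.7363
df = 4
p-value (upper-tail) = 0.01264
At α=0.05: p < α → reject H₀

reject H₀: yes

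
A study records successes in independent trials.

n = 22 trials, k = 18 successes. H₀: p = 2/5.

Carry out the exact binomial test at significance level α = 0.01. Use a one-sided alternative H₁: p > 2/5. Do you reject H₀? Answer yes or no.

Exact binomial: n=22, k=18, p₀=2/5=0.4000
P(X≥18) from Σ C(n,i)·p₀^i·(1−p₀)^(n−i)
p-value (one-sided, H₁ greater) = 0.00008
At α=0.01: p < α → reject H₀

reject H₀: yes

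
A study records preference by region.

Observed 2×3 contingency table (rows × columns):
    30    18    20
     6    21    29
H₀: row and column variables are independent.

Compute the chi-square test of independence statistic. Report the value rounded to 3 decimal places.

Row totals [68, 56], col totals [36, 39, 49], n=124
χ² = (30−19.74)²/19.74 + (18−21.39)²/21.39 + (20−26.87)²/26.87 + (6−16.26)²/16.26 + (21−17.61)²/17.61 + (29−22.13)²/22.13 = 16.8806
df = 2

test statistic = 16.881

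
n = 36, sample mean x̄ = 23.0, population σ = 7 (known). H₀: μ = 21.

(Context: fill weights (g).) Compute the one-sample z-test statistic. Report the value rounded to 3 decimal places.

test statistic = 1.714

SE = σ/√n = 7/√36 = 1.1667
z = (x̄−μ₀)/SE = (23.0−21)/1.1667 = 1.7143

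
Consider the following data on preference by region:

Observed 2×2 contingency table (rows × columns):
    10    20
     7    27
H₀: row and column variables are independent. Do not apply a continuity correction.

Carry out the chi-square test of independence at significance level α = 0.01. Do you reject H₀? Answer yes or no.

Row totals [30, 34], col totals [17, 47], n=64
χ² = (10−7.97)²/7.97 + (20−22.03)²/22.03 + (7−9.03)²/9.03 + (27−24.97)²/24.97 = 1.3271
df = 1
p-value (upper-tail) = 0.24931
At α=0.01: p ≥ α → fail to reject H₀

reject H₀: no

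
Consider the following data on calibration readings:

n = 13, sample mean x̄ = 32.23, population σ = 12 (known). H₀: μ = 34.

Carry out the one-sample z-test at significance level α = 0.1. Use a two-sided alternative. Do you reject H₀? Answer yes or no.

SE = σ/√n = 12/√13 = 3.3282
z = (x̄−μ₀)/SE = (32.23−34)/3.3282 = -0.5318
p-value (two-sided) = 0.59485
At α=0.1: p ≥ α → fail to reject H₀

reject H₀: no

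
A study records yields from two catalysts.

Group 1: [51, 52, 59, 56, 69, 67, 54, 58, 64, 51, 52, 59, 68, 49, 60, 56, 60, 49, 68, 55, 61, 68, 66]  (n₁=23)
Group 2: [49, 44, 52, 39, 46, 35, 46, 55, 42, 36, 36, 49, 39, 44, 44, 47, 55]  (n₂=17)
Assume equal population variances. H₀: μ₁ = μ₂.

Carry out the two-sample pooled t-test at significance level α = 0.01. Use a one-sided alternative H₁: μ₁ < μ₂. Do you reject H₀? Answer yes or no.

x̄₁=58.783, s₁=6.647, n₁=23
x̄₂=44.588, s₂=6.276, n₂=17
s_p² = [22·6.647² + 16·6.276²]/38 = 42.1587
SE = √(s_p²·(1/23+1/17)) = 2.0768
t = (58.783−44.588)/2.0768 = 6.8349
df = 38
p-value (one-sided, H₁ less) = 1.00000
At α=0.01: p ≥ α → fail to reject H₀

reject H₀: no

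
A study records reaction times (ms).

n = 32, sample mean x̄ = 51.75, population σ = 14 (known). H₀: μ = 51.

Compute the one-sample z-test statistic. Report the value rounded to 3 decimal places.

test statistic = 0.303

SE = σ/√n = 14/√32 = 2.4749
z = (x̄−μ₀)/SE = (51.75−51)/2.4749 = 0.3030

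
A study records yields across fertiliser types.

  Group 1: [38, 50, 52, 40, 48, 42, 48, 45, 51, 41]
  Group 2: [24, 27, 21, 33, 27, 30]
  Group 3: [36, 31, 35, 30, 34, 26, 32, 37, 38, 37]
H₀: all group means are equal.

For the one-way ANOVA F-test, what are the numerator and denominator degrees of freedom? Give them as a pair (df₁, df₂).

k = 3 groups, N = 26 total
df = (k−1, N−k) = (3−1, 26−3) = (2, 23)

degrees of freedom = [2, 23]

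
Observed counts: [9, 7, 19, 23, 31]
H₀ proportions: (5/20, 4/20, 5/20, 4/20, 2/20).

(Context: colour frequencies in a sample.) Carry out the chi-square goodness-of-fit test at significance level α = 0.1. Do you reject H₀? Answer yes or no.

n = 89; E_i = n·p_i = [22.25, 17.80, 22.25, 17.80, 8.90]
χ² = (9−22.25)²/22.25 + (7−17.80)²/17.80 + (19−22.25)²/22.25 + (23−17.80)²/17.80 + (31−8.90)²/8.90 = 71.3146
df = 4
p-value (upper-tail) = 0.00000
At α=0.1: p < α → reject H₀

reject H₀: yes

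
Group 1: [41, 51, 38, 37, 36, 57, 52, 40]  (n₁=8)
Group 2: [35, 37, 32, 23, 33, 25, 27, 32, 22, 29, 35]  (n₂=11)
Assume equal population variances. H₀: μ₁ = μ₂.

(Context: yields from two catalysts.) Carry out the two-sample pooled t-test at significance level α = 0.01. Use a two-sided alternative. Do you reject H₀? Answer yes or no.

x̄₁=44.000, s₁=8.071, n₁=8
x̄₂=30.000, s₂=5.138, n₂=11
s_p² = [7·8.071² + 10·5.138²]/17 = 42.3529
SE = √(s_p²·(1/8+1/11)) = 3.0240
t = (44.000−30.000)/3.0240 = 4.6297
df = 17
p-value (two-sided) = 0.00024
At α=0.01: p < α → reject H₀

reject H₀: yes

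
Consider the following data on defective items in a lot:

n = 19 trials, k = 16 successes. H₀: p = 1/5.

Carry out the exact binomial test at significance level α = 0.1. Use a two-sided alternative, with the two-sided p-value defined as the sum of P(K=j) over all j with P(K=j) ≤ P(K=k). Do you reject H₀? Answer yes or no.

Exact binomial: n=19, k=16, p₀=1/5=0.2000
P(X=j) = C(n,j)·p₀^j·(1−p₀)^(n−j); p = Σ P(X=j) over j with P(X=j) ≤ P(X=16)
p-value (two-sided) = 0.00000
At α=0.1: p < α → reject H₀

reject H₀: yes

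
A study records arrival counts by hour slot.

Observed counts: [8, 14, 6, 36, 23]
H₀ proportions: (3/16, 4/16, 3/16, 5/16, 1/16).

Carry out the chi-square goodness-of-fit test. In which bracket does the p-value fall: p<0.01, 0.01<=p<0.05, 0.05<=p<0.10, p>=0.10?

n = 87; E_i = n·p_i = [16.31, 21.75, 16.31, 27.19, 5.44]
χ² = (8−16.31)²/16.31 + (14−21.75)²/21.75 + (6−16.31)²/16.31 + (36−27.19)²/27.19 + (23−5.44)²/5.44 = 73.0981
df = 4
p-value (upper-tail) = 0.00000
→ bracket: p<0.01

p-value bracket: p<0.01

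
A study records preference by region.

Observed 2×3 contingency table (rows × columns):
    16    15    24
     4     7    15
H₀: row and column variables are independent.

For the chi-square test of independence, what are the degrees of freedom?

degrees of freedom = 2

df = (r−1)(c−1) = (2−1)·(3−1) = 2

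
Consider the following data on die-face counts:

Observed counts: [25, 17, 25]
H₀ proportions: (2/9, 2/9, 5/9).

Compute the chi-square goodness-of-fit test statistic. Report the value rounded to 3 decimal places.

test statistic = 11.179

n = 67; E_i = n·p_i = [14.89, 14.89, 37.22]
χ² = (25−14.89)²/14.89 + (17−14.89)²/14.89 + (25−37.22)²/37.22 = 11.1791
df = 2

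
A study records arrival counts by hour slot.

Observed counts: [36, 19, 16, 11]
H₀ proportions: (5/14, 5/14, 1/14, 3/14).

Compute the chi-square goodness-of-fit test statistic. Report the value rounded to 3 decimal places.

n = 82; E_i = n·p_i = [29.29, 29.29, 5.86, 17.57]
χ² = (36−29.29)²/29.29 + (19−29.29)²/29.29 + (16−5.86)²/5.86 + (11−17.57)²/17.57 = 25.1740
df = 3

test statistic = 25.174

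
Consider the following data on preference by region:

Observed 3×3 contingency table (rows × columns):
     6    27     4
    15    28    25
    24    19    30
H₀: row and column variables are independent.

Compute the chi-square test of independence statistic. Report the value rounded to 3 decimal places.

Row totals [37, 68, 73], col totals [45, 74, 59], n=178
χ² = (6−9.35)²/9.35 + (27−15.38)²/15.38 + (4−12.26)²/12.26 + (15−17.19)²/17.19 + (28−28.27)²/28.27 + (25−22.54)²/22.54 + (24−18.46)²/18.46 + (19−30.35)²/30.35 + (30−24.20)²/24.20 = 23.3982
df = 4

test statistic = 23.398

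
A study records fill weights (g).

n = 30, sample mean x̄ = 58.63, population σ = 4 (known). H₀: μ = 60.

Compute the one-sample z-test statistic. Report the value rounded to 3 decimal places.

SE = σ/√n = 4/√30 = 0.7303
z = (x̄−μ₀)/SE = (58.63−60)/0.7303 = -1.8759

test statistic = -1.876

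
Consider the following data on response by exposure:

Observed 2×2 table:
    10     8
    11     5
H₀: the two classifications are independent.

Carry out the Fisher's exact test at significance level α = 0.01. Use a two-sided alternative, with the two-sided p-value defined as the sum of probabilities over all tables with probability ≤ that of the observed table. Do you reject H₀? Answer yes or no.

reject H₀: no

Margins: r₁=18, r₂=16, c₁=21, c₂=13, n=34
p_obs = C(18,10)·C(16,11)/C(34,21); sum pmf over tables with pmf ≤ p_obs
p-value (two-sided) = 0.49652
At α=0.01: p ≥ α → fail to reject H₀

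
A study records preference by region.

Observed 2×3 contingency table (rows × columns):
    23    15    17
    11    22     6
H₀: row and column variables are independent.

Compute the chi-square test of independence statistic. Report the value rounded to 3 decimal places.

test statistic = 8.339

Row totals [55, 39], col totals [34, 37, 23], n=94
χ² = (23−19.89)²/19.89 + (15−21.65)²/21.65 + (17−13.46)²/13.46 + (11−14.11)²/14.11 + (22−15.35)²/15.35 + (6−9.54)²/9.54 = 8.3387
df = 2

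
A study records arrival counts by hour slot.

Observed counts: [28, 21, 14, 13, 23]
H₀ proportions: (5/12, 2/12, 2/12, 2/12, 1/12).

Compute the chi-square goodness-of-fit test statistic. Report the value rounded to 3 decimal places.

test statistic = 32.976

n = 99; E_i = n·p_i = [41.25, 16.50, 16.50, 16.50, 8.25]
χ² = (28−41.25)²/41.25 + (21−16.50)²/16.50 + (14−16.50)²/16.50 + (13−16.50)²/16.50 + (23−8.25)²/8.25 = 32.9758
df = 4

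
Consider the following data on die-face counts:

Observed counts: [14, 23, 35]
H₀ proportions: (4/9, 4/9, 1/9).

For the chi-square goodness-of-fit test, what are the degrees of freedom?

degrees of freedom = 2

df = k − 1 = 3 − 1 = 2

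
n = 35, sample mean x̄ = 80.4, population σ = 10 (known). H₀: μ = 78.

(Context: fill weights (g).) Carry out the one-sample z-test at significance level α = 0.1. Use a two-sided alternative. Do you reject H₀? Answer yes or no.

reject H₀: no

SE = σ/√n = 10/√35 = 1.6903
z = (x̄−μ₀)/SE = (80.4−78)/1.6903 = 1.4199
p-value (two-sided) = 0.15565
At α=0.1: p ≥ α → fail to reject H₀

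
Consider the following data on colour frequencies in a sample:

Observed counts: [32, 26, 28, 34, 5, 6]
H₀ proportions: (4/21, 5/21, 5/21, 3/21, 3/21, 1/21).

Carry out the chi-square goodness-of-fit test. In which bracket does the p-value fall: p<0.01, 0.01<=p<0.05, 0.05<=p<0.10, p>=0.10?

p-value bracket: p<0.01

n = 131; E_i = n·p_i = [24.95, 31.19, 31.19, 18.71, 18.71, 6.24]
χ² = (32−24.95)²/24.95 + (26−31.19)²/31.19 + (28−31.19)²/31.19 + (34−18.71)²/18.71 + (5−18.71)²/18.71 + (6−6.24)²/6.24 = 25.7252
df = 5
p-value (upper-tail) = 0.00010
→ bracket: p<0.01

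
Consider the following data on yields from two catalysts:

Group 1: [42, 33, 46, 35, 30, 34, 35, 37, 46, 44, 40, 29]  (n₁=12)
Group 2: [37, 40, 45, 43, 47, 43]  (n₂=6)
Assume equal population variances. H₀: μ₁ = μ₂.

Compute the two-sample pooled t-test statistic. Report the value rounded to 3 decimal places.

x̄₁=37.583, s₁=5.931, n₁=12
x̄₂=42.500, s₂=3.564, n₂=6
s_p² = [11·5.931² + 5·3.564²]/16 = 28.1510
SE = √(s_p²·(1/12+1/6)) = 2.6529
t = (37.583−42.500)/2.6529 = -1.8533
df = 16

test statistic = -1.853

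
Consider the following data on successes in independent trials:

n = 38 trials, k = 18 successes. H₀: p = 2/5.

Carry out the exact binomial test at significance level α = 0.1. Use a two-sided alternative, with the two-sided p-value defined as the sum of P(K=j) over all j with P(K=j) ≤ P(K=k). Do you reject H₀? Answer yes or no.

reject H₀: no

Exact binomial: n=38, k=18, p₀=2/5=0.4000
P(X=j) = C(n,j)·p₀^j·(1−p₀)^(n−j); p = Σ P(X=j) over j with P(X=j) ≤ P(X=18)
p-value (two-sided) = 0.40831
At α=0.1: p ≥ α → fail to reject H₀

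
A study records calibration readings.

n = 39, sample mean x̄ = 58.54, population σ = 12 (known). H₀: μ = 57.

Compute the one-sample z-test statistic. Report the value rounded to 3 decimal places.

SE = σ/√n = 12/√39 = 1.9215
z = (x̄−μ₀)/SE = (58.54−57)/1.9215 = 0.8014

test statistic = 0.801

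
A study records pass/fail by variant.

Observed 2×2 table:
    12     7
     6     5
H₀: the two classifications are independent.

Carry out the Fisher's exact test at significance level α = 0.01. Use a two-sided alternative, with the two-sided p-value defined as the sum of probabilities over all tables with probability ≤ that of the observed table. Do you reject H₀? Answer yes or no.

Margins: r₁=19, r₂=11, c₁=18, c₂=12, n=30
p_obs = C(19,12)·C(11,6)/C(30,18); sum pmf over tables with pmf ≤ p_obs
p-value (two-sided) = 0.71163
At α=0.01: p ≥ α → fail to reject H₀

reject H₀: no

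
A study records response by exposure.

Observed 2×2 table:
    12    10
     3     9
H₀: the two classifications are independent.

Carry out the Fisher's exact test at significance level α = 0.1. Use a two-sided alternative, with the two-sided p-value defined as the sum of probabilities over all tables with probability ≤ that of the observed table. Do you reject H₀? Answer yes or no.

Margins: r₁=22, r₂=12, c₁=15, c₂=19, n=34
p_obs = C(22,12)·C(12,3)/C(34,15); sum pmf over tables with pmf ≤ p_obs
p-value (two-sided) = 0.15181
At α=0.1: p ≥ α → fail to reject H₀

reject H₀: no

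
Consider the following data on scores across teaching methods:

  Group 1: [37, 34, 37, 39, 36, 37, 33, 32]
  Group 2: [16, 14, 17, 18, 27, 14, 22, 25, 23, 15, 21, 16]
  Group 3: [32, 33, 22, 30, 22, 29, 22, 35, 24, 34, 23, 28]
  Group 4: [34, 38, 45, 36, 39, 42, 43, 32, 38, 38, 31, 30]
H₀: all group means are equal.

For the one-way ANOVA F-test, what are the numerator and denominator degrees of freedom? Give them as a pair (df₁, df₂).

degrees of freedom = [3, 40]

k = 4 groups, N = 44 total
df = (k−1, N−k) = (4−1, 44−4) = (3, 40)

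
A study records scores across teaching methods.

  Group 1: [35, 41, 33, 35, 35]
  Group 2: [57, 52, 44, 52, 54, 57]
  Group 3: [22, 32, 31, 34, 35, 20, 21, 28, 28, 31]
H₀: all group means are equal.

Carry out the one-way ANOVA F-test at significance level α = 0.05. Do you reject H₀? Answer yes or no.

Group means [35.80, 52.67, 28.20], grand mean 37.000
SSB = Σnᵢ(x̄ᵢ−x̄)² = 2254.267; SSW = ΣΣ(x−x̄ᵢ)² = 419.733
MSB = 2254.267/2 = 1127.1333; MSW = 419.733/18 = 23.3185
F = MSB/MSW = 48.3364
df = (2, 18)
p-value (upper-tail) = 0.00000
At α=0.05: p < α → reject H₀

reject H₀: yes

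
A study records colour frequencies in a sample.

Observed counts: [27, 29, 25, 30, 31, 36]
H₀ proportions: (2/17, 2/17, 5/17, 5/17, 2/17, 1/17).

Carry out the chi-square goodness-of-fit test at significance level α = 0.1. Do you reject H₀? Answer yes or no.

n = 178; E_i = n·p_i = [20.94, 20.94, 52.35, 52.35, 20.94, 10.47]
χ² = (27−20.94)²/20.94 + (29−20.94)²/20.94 + (25−52.35)²/52.35 + (30−52.35)²/52.35 + (31−20.94)²/20.94 + (36−10.47)²/10.47 = 95.7669
df = 5
p-value (upper-tail) = 0.00000
At α=0.1: p < α → reject H₀

reject H₀: yes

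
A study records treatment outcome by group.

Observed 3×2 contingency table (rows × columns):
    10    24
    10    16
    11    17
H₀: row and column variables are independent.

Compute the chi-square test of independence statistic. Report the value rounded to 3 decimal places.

test statistic = 0.825

Row totals [34, 26, 28], col totals [31, 57], n=88
χ² = (10−11.98)²/11.98 + (24−22.02)²/22.02 + (10−9.16)²/9.16 + (16−16.84)²/16.84 + (11−9.86)²/9.86 + (17−18.14)²/18.14 = 0.8253
df = 2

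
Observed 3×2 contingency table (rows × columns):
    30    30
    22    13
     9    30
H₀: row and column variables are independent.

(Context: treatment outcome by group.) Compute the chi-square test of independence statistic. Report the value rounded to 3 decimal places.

test statistic = 12.649

Row totals [60, 35, 39], col totals [61, 73], n=134
χ² = (30−27.31)²/27.31 + (30−32.69)²/32.69 + (22−15.93)²/15.93 + (13−19.07)²/19.07 + (9−17.75)²/17.75 + (30−21.25)²/21.25 = 12.6488
df = 2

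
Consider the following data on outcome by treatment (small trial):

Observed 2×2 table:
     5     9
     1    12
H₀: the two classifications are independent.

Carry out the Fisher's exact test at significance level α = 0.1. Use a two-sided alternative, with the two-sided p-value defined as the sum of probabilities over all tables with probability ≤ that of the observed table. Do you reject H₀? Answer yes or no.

reject H₀: no

Margins: r₁=14, r₂=13, c₁=6, c₂=21, n=27
p_obs = C(14,5)·C(13,1)/C(27,6); sum pmf over tables with pmf ≤ p_obs
p-value (two-sided) = 0.16473
At α=0.1: p ≥ α → fail to reject H₀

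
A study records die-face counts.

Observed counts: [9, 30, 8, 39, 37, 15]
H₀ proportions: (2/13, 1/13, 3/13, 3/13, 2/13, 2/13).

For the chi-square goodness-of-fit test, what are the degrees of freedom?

df = k − 1 = 6 − 1 = 5

degrees of freedom = 5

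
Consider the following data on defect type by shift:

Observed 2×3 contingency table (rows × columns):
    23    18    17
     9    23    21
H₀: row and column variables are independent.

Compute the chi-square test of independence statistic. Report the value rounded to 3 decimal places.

test statistic = 6.945

Row totals [58, 53], col totals [32, 41, 38], n=111
χ² = (23−16.72)²/16.72 + (18−21.42)²/21.42 + (17−19.86)²/19.86 + (9−15.28)²/15.28 + (23−19.58)²/19.58 + (21−18.14)²/18.14 = 6.9447
df = 2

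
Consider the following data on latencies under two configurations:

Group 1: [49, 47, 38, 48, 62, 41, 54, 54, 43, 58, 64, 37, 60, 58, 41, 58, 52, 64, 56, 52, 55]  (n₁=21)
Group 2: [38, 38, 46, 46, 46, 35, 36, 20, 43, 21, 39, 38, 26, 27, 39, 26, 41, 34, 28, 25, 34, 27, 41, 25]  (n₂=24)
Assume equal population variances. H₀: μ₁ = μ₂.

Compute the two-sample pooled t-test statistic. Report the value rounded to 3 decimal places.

test statistic = 7.278

x̄₁=51.952, s₁=8.328, n₁=21
x̄₂=34.125, s₂=8.083, n₂=24
s_p² = [20·8.328² + 23·8.083²]/43 = 67.1995
SE = √(s_p²·(1/21+1/24)) = 2.4495
t = (51.952−34.125)/2.4495 = 7.2780
df = 43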